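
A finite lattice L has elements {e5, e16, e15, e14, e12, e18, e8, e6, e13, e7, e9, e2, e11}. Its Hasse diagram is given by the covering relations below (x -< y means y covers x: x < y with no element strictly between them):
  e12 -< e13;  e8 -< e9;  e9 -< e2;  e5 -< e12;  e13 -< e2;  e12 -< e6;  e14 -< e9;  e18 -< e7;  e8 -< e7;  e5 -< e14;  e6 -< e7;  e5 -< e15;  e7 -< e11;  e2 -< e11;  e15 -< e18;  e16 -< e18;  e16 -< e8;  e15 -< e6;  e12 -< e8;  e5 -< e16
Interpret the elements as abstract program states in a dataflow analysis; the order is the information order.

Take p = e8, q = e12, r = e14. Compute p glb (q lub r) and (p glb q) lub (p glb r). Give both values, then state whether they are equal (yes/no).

q lub r = e9, so p glb (q lub r) = e8 glb e9 = e8.
p glb q = e12 and p glb r = e5, so (p glb q) lub (p glb r) = e12 lub e5 = e12.
Equal: no.

e8; e12; no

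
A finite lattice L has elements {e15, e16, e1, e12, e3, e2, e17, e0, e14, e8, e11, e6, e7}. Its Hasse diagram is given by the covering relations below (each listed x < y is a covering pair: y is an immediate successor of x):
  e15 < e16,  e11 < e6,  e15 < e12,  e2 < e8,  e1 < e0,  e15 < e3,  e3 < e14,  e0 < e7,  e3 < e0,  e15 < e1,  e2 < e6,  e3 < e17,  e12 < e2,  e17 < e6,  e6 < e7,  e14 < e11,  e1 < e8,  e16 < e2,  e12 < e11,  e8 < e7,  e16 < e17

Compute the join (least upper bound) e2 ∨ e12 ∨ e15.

e2

Common upper bounds of {e2, e12, e15}: e2, e6, e7, e8.
The least among these is e2.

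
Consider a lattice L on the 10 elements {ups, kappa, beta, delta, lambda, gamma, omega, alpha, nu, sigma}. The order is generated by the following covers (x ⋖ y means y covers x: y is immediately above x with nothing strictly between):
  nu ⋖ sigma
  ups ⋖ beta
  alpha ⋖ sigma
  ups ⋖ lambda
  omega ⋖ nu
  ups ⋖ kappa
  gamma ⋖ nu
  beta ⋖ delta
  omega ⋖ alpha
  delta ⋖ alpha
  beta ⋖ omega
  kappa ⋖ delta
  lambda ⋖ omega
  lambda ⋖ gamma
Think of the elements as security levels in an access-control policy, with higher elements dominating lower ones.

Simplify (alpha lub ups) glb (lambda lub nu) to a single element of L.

omega

alpha ∨ ups = alpha
lambda ∨ nu = nu
alpha ∧ nu = omega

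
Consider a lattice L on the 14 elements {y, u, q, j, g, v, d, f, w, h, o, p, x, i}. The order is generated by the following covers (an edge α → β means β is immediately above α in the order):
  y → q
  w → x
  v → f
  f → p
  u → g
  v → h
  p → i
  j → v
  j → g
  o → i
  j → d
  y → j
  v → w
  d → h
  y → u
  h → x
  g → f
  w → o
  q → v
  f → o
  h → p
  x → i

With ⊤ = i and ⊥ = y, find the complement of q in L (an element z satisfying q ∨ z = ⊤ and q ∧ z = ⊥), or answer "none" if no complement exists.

For every candidate z, either q ∨ z ≠ i or q ∧ z ≠ y; no complement exists.

none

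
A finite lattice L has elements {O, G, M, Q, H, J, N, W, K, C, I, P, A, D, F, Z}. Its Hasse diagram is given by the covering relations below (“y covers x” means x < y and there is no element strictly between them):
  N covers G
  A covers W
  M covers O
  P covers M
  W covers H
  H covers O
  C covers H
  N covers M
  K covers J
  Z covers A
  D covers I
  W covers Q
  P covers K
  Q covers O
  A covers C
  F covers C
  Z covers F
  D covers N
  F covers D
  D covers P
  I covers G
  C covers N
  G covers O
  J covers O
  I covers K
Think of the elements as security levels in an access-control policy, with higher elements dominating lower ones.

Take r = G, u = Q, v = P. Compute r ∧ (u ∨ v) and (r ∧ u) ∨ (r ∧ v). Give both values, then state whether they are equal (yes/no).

u ∨ v = Z, so r ∧ (u ∨ v) = G ∧ Z = G.
r ∧ u = O and r ∧ v = O, so (r ∧ u) ∨ (r ∧ v) = O ∨ O = O.
Equal: no.

G; O; no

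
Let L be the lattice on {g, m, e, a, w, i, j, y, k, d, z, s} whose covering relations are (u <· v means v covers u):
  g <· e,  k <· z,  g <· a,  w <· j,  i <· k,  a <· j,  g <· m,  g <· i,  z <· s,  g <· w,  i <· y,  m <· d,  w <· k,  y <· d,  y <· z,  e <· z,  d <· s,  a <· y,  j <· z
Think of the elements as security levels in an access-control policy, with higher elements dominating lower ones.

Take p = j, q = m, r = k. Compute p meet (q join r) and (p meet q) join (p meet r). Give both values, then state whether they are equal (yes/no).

j; w; no

q join r = s, so p meet (q join r) = j meet s = j.
p meet q = g and p meet r = w, so (p meet q) join (p meet r) = g join w = w.
Equal: no.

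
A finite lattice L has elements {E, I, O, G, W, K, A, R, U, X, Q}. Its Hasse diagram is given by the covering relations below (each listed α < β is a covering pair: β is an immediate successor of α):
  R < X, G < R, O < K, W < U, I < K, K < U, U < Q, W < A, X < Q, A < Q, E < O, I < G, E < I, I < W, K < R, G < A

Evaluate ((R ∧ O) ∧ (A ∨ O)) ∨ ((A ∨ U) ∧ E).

R ∧ O = O
A ∨ O = Q
O ∧ Q = O
A ∨ U = Q
Q ∧ E = E
O ∨ E = O

O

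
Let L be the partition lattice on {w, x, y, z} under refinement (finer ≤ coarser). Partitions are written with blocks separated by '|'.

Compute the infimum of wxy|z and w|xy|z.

Common lower bounds of {wxy|z, w|xy|z}: w|xy|z, w|x|y|z.
The greatest among these is w|xy|z.

w|xy|z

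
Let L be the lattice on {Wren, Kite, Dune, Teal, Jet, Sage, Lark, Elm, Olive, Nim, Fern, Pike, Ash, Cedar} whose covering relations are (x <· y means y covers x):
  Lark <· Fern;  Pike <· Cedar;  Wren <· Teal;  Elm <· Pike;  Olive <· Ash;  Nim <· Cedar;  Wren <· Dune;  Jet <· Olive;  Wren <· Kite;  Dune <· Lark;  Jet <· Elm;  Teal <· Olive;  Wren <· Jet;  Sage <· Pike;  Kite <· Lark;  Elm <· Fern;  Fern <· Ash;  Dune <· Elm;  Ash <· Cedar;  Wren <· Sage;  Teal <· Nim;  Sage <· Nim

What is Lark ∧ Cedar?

Common lower bounds of {Lark, Cedar}: Dune, Kite, Lark, Wren.
The greatest among these is Lark.

Lark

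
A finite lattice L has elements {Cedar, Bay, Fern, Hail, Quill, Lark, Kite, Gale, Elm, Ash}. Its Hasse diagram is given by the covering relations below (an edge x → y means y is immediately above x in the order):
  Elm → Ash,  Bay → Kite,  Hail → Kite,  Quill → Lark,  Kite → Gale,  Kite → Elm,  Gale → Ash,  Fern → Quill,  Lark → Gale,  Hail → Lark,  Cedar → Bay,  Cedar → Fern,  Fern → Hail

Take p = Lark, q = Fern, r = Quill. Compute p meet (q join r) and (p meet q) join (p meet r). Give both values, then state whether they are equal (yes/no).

q join r = Quill, so p meet (q join r) = Lark meet Quill = Quill.
p meet q = Fern and p meet r = Quill, so (p meet q) join (p meet r) = Fern join Quill = Quill.
Equal: yes.

Quill; Quill; yes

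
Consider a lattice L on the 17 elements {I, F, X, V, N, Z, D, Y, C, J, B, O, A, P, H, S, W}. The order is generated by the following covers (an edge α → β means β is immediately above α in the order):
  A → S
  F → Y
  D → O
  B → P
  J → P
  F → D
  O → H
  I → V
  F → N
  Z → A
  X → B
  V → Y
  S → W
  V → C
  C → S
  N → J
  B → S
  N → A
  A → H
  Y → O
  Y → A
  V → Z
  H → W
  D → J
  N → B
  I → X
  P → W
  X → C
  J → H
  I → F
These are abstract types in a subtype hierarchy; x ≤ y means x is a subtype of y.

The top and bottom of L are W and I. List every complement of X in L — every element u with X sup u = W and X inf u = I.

Need u with X ∨ u = W and X ∧ u = I.
Checking each element gives: H, O.

H, O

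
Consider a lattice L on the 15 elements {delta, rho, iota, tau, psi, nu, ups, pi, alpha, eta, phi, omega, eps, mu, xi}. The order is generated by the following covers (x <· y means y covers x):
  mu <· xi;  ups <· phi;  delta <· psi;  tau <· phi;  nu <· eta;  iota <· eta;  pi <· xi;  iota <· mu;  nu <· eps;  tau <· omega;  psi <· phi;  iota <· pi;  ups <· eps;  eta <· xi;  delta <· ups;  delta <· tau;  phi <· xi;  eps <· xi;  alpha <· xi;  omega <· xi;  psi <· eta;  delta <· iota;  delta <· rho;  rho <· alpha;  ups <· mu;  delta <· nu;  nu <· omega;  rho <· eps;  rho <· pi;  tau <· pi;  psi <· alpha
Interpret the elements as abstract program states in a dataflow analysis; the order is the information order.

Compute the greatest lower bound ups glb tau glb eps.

delta

Common lower bounds of {ups, tau, eps}: delta.
The greatest among these is delta.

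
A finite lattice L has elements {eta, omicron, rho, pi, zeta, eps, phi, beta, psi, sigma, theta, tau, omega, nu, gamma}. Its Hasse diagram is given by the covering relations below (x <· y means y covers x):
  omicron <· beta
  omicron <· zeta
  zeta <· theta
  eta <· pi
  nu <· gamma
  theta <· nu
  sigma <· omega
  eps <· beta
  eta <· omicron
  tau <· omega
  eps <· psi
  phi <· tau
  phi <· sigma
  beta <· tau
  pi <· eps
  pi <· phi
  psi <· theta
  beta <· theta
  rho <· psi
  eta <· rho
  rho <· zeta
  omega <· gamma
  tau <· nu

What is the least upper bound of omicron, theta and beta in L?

theta

Common upper bounds of {omicron, theta, beta}: gamma, nu, theta.
The least among these is theta.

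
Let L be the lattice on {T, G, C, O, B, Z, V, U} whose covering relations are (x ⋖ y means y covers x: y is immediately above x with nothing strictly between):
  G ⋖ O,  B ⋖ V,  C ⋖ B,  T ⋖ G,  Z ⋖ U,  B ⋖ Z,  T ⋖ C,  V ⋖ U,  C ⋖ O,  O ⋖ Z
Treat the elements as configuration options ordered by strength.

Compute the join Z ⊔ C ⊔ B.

Z

Common upper bounds of {Z, C, B}: U, Z.
The least among these is Z.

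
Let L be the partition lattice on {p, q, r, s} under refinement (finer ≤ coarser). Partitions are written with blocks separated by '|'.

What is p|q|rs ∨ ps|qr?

Common upper bounds of {p|q|rs, ps|qr}: pqrs.
The least among these is pqrs.

pqrs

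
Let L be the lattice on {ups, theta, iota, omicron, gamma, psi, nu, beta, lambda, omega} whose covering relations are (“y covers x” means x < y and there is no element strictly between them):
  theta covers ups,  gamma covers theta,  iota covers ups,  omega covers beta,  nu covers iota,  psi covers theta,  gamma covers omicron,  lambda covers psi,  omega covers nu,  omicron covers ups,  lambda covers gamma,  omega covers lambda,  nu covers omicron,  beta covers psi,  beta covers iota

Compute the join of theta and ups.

Common upper bounds of {theta, ups}: beta, gamma, lambda, omega, psi, theta.
The least among these is theta.

theta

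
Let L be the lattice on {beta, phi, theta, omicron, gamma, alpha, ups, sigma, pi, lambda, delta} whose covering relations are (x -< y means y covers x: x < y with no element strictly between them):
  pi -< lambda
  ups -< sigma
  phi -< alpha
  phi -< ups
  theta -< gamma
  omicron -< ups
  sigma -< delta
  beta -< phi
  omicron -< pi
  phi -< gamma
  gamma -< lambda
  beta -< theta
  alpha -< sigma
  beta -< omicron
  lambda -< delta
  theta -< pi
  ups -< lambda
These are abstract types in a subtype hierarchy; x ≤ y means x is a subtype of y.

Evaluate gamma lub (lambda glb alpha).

lambda ∧ alpha = phi
gamma ∨ phi = gamma

gamma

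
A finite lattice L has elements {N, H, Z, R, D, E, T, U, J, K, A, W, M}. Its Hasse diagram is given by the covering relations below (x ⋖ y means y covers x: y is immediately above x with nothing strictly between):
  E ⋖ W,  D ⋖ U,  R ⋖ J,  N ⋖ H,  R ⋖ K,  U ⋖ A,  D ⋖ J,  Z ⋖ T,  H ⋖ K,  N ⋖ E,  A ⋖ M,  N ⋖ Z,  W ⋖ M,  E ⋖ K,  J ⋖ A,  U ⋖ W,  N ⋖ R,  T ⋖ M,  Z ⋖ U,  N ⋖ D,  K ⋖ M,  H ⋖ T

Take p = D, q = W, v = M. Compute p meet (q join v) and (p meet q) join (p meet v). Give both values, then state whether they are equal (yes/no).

D; D; yes

q join v = M, so p meet (q join v) = D meet M = D.
p meet q = D and p meet v = D, so (p meet q) join (p meet v) = D join D = D.
Equal: yes.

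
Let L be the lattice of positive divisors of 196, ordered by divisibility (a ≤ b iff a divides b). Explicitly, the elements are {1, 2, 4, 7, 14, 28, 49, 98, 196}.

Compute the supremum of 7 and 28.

In the divisibility order, the join is the least common multiple: lcm(7, 28) = 28.

28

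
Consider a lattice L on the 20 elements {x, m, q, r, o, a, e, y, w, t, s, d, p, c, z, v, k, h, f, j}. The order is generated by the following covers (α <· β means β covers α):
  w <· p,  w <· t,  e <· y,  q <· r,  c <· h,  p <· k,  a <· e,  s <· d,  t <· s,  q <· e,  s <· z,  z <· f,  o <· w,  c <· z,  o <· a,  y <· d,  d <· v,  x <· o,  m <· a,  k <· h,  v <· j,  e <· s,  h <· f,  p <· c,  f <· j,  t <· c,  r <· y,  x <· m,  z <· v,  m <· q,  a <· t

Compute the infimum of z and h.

Common lower bounds of {z, h}: a, c, m, o, p, t, w, x.
The greatest among these is c.

c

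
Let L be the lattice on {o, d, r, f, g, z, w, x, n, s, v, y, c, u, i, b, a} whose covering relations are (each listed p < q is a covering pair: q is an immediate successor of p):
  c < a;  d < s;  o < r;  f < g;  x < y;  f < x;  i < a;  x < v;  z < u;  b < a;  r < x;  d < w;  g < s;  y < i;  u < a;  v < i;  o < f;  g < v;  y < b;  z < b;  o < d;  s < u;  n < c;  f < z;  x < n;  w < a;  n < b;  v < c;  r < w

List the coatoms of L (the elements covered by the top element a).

b, c, i, u, w

The coatoms are exactly the elements covered by a: b, c, i, u, w.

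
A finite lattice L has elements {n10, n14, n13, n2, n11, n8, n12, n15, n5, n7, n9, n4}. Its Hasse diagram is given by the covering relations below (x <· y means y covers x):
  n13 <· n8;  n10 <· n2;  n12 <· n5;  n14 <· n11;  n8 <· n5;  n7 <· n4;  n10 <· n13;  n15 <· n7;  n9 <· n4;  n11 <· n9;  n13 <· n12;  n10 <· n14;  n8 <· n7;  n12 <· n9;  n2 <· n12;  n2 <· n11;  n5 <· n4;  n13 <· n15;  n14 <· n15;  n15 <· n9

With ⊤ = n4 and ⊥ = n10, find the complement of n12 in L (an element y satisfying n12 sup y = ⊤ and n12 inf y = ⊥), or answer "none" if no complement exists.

none

For every candidate y, either n12 ∨ y ≠ n4 or n12 ∧ y ≠ n10; no complement exists.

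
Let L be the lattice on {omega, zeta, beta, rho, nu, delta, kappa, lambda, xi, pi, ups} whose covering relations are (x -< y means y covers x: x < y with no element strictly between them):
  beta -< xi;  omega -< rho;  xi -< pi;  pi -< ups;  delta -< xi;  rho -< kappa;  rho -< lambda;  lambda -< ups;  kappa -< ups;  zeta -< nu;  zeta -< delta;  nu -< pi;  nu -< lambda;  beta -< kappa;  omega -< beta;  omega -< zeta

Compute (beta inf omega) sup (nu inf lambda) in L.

beta ∧ omega = omega
nu ∧ lambda = nu
omega ∨ nu = nu

nu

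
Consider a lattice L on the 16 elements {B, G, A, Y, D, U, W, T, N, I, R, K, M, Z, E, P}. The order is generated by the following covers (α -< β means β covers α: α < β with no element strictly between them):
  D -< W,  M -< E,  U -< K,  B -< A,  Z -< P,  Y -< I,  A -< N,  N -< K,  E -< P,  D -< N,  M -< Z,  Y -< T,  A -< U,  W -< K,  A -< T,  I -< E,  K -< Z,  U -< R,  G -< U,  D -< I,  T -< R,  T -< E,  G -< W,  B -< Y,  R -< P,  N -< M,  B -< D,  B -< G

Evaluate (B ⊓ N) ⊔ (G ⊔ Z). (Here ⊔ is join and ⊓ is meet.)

B ∧ N = B
G ∨ Z = Z
B ∨ Z = Z

Z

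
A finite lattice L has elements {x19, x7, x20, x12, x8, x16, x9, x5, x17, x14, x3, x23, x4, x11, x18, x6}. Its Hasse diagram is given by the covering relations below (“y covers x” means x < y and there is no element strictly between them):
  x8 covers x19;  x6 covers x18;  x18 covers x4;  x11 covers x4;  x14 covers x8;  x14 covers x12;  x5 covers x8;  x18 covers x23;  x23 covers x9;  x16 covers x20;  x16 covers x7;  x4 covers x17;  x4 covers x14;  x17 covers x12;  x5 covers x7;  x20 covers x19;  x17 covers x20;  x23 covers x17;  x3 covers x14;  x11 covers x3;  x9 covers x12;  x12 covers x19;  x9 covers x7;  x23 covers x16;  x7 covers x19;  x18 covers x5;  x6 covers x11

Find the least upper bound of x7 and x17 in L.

Common upper bounds of {x7, x17}: x18, x23, x6.
The least among these is x23.

x23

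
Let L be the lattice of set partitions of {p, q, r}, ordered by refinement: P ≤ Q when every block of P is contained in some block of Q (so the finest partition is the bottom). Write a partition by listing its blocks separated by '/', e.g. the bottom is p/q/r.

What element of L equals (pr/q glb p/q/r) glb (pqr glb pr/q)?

pr/q ∧ p/q/r = p/q/r
pqr ∧ pr/q = pr/q
p/q/r ∧ pr/q = p/q/r

p/q/r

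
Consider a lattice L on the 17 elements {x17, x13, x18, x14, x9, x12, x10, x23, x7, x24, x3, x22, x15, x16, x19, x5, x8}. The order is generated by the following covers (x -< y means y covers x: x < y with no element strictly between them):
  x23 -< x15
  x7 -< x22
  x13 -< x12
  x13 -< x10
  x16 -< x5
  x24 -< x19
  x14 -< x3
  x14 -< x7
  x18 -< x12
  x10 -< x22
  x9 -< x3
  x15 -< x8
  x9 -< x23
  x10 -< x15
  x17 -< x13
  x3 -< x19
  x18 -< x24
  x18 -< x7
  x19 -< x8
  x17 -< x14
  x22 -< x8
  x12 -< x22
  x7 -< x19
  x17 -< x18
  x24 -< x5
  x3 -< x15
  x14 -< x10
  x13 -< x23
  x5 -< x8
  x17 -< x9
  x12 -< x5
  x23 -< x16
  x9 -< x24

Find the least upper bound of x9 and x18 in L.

x24

Common upper bounds of {x9, x18}: x19, x24, x5, x8.
The least among these is x24.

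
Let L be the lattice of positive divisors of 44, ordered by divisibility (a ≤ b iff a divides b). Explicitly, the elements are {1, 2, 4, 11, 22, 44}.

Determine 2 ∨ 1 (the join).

Common upper bounds of {2, 1}: 2, 22, 4, 44.
The least among these is 2.

2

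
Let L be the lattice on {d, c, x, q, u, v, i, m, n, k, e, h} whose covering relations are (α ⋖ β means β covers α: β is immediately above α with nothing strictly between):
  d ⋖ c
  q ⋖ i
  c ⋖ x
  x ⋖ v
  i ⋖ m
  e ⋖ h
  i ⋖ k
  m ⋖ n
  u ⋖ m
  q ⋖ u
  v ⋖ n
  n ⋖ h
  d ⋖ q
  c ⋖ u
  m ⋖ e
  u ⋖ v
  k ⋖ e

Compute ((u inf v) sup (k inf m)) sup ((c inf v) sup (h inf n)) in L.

u ∧ v = u
k ∧ m = i
u ∨ i = m
c ∧ v = c
h ∧ n = n
c ∨ n = n
m ∨ n = n

n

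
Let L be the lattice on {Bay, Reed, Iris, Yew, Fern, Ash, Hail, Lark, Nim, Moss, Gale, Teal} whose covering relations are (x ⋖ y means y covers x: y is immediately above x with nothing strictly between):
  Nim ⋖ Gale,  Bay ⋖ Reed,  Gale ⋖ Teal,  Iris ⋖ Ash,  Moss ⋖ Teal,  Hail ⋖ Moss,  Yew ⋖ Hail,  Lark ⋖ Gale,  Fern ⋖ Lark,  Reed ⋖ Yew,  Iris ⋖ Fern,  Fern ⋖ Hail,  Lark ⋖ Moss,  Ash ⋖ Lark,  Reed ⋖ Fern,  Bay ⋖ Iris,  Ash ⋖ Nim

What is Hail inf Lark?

Fern

Common lower bounds of {Hail, Lark}: Bay, Fern, Iris, Reed.
The greatest among these is Fern.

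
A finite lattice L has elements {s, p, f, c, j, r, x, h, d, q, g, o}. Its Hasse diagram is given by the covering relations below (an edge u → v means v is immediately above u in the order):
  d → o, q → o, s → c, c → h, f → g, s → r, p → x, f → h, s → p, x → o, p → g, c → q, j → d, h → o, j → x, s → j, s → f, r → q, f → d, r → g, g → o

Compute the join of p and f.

Common upper bounds of {p, f}: g, o.
The least among these is g.

g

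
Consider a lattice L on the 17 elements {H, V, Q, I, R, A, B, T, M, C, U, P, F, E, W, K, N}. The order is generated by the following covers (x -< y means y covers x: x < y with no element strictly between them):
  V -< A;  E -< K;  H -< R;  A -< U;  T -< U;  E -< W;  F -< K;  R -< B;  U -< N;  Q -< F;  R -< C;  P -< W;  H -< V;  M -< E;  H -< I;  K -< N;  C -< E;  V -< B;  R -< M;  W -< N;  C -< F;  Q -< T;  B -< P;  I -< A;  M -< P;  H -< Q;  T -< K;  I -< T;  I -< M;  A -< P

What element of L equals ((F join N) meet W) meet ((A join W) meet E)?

E

F ∨ N = N
N ∧ W = W
A ∨ W = W
W ∧ E = E
W ∧ E = E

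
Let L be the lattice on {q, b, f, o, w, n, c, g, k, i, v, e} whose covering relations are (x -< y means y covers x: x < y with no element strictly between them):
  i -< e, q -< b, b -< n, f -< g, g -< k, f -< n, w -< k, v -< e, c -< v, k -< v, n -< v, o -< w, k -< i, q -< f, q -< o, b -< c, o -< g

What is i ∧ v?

Common lower bounds of {i, v}: f, g, k, o, q, w.
The greatest among these is k.

k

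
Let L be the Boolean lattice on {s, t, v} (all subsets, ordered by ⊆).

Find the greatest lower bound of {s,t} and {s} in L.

Under ⊆, meet is intersection: {s,t} ∩ {s} = {s}.

{s}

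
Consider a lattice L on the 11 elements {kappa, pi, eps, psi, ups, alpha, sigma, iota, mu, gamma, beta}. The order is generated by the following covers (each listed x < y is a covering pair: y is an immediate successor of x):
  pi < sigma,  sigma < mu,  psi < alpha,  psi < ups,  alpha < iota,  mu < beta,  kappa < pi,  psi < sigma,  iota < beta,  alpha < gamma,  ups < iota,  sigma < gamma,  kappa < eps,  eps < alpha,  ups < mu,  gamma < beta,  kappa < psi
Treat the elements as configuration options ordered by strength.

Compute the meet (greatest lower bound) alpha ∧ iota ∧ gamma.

Common lower bounds of {alpha, iota, gamma}: alpha, eps, kappa, psi.
The greatest among these is alpha.

alpha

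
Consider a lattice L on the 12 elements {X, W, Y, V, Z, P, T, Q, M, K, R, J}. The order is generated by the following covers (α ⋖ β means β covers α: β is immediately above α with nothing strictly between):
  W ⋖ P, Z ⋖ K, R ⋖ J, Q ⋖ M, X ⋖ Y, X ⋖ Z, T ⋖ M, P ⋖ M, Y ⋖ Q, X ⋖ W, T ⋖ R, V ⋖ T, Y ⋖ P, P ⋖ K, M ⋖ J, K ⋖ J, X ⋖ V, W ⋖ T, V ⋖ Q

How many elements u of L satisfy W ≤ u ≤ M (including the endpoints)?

4

The interval [W, M] = {M, P, T, W}, which has 4 elements.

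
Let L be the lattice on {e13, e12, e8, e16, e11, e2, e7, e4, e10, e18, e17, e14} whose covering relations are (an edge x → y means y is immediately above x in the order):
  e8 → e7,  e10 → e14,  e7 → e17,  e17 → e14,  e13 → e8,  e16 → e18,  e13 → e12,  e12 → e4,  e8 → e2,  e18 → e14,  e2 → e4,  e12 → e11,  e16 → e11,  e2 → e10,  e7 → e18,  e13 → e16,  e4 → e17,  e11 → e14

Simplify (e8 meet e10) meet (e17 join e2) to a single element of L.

e8 ∧ e10 = e8
e17 ∨ e2 = e17
e8 ∧ e17 = e8

e8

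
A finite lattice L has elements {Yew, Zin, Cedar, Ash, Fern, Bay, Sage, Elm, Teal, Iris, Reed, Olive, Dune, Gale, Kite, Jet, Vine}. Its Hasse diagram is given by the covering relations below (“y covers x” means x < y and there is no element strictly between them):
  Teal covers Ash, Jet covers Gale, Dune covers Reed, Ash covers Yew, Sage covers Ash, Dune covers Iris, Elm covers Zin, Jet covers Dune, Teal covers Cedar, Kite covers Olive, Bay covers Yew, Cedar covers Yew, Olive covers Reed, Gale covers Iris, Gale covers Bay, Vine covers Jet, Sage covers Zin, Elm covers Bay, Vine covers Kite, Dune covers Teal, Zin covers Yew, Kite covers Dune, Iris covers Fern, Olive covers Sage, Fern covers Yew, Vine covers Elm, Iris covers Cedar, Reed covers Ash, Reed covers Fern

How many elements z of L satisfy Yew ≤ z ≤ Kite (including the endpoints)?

The interval [Yew, Kite] = {Ash, Cedar, Dune, Fern, Iris, Kite, Olive, Reed, Sage, Teal, Yew, Zin}, which has 12 elements.

12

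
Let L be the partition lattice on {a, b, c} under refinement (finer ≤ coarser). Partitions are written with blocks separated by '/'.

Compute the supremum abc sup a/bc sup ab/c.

abc

The join of abc, a/bc, ab/c merges any blocks that overlap across the partitions, giving abc.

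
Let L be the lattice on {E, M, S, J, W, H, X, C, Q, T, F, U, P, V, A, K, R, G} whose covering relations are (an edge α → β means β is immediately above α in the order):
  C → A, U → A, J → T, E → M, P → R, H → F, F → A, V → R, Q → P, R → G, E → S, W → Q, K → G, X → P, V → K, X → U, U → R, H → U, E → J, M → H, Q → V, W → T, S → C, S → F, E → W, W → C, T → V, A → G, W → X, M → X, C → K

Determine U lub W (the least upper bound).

Common upper bounds of {U, W}: A, G, R, U.
The least among these is U.

U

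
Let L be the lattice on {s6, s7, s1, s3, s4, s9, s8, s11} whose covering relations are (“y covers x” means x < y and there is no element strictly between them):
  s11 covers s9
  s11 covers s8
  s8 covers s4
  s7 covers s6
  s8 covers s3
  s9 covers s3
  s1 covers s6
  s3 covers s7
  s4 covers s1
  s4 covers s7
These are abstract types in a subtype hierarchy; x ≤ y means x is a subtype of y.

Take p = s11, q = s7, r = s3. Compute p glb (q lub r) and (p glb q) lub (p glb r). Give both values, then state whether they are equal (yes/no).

q lub r = s3, so p glb (q lub r) = s11 glb s3 = s3.
p glb q = s7 and p glb r = s3, so (p glb q) lub (p glb r) = s7 lub s3 = s3.
Equal: yes.

s3; s3; yes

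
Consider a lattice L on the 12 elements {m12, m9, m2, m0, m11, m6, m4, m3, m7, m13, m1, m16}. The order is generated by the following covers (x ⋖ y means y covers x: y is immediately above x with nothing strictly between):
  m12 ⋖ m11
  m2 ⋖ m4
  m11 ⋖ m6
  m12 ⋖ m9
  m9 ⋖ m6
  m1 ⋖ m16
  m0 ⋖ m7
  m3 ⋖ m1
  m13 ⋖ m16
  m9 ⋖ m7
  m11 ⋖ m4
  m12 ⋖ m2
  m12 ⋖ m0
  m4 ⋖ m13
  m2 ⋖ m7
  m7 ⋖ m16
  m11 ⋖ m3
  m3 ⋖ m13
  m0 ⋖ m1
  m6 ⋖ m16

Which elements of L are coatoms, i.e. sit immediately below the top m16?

m1, m13, m6, m7

The coatoms are exactly the elements covered by m16: m1, m13, m6, m7.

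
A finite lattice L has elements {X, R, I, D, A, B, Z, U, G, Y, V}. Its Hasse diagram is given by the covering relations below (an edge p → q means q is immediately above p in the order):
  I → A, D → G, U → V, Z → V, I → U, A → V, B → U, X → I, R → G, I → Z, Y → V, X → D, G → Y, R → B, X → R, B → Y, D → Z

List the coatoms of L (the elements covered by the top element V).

A, U, Y, Z

The coatoms are exactly the elements covered by V: A, U, Y, Z.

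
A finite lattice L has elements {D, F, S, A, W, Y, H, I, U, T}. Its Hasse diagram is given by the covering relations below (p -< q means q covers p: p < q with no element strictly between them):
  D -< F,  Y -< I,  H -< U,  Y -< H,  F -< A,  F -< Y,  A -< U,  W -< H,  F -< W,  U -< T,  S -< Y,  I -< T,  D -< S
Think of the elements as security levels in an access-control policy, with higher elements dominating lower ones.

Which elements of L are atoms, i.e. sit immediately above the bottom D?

F, S

The atoms are exactly the elements that cover D: F, S.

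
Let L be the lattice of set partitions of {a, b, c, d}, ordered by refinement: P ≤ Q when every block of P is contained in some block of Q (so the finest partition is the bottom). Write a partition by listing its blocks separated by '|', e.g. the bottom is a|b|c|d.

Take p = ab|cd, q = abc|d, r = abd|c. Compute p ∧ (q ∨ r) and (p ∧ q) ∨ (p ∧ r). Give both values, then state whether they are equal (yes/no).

ab|cd; ab|c|d; no

q ∨ r = abcd, so p ∧ (q ∨ r) = ab|cd ∧ abcd = ab|cd.
p ∧ q = ab|c|d and p ∧ r = ab|c|d, so (p ∧ q) ∨ (p ∧ r) = ab|c|d ∨ ab|c|d = ab|c|d.
Equal: no.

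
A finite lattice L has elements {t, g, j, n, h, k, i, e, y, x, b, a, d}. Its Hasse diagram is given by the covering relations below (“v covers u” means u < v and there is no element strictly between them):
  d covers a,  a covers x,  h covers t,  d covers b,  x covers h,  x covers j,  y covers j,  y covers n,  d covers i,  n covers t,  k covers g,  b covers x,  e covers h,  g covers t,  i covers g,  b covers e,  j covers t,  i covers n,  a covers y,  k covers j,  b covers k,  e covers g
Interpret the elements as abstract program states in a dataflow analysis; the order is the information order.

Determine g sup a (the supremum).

Common upper bounds of {g, a}: d.
The least among these is d.

d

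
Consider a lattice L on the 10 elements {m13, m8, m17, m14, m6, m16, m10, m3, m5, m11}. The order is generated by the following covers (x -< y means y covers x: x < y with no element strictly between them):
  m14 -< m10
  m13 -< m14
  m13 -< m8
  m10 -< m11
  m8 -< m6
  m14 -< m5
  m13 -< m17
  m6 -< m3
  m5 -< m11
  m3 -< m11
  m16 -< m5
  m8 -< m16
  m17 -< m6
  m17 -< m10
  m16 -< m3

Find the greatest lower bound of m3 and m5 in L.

m16

Common lower bounds of {m3, m5}: m13, m16, m8.
The greatest among these is m16.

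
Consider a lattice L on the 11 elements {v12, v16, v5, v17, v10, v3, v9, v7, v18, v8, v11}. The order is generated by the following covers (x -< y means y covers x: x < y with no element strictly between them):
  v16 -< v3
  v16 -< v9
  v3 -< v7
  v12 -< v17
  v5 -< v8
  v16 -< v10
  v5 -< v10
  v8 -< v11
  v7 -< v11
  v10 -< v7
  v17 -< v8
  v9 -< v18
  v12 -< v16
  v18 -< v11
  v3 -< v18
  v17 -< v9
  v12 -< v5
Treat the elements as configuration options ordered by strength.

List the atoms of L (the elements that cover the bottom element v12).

v16, v17, v5

The atoms are exactly the elements that cover v12: v16, v17, v5.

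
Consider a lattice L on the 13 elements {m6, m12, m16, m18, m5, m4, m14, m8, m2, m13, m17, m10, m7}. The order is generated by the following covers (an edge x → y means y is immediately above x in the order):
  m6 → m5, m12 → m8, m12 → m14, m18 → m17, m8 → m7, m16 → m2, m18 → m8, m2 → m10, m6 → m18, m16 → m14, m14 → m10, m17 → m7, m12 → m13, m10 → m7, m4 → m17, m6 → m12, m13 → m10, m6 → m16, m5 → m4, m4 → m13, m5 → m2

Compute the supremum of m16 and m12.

Common upper bounds of {m16, m12}: m10, m14, m7.
The least among these is m14.

m14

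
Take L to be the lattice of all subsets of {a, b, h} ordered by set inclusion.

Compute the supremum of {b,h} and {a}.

{a,b,h}

Under ⊆, join is union: {b,h} ∪ {a} = {a,b,h}.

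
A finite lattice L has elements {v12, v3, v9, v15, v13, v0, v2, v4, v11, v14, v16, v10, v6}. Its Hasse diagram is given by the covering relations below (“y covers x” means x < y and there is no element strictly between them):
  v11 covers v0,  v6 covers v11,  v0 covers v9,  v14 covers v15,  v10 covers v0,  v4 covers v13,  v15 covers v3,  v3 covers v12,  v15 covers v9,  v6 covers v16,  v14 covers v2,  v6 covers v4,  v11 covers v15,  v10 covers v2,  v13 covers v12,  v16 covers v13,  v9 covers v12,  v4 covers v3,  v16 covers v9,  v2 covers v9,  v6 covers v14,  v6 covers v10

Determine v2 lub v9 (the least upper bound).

Common upper bounds of {v2, v9}: v10, v14, v2, v6.
The least among these is v2.

v2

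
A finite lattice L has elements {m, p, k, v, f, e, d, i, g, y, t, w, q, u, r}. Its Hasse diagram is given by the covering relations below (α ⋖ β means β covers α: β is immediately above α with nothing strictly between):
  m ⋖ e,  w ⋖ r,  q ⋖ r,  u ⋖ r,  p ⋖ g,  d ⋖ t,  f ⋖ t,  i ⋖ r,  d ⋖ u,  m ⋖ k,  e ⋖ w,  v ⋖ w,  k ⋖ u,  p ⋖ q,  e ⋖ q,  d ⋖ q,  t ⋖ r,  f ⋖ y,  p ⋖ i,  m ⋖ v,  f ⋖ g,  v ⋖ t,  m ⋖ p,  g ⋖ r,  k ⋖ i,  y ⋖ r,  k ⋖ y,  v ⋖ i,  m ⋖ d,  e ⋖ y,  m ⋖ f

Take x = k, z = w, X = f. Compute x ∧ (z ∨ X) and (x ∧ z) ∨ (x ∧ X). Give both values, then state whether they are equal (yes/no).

z ∨ X = r, so x ∧ (z ∨ X) = k ∧ r = k.
x ∧ z = m and x ∧ X = m, so (x ∧ z) ∨ (x ∧ X) = m ∨ m = m.
Equal: no.

k; m; no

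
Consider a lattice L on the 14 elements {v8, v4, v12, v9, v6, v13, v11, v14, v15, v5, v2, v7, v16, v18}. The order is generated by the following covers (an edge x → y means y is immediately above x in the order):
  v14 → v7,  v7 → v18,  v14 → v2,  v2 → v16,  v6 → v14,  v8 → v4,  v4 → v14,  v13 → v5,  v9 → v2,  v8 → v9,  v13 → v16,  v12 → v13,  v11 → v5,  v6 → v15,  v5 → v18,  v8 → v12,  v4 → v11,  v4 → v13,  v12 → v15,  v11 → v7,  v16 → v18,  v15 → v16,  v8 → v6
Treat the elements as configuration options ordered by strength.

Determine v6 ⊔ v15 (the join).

v15

Common upper bounds of {v6, v15}: v15, v16, v18.
The least among these is v15.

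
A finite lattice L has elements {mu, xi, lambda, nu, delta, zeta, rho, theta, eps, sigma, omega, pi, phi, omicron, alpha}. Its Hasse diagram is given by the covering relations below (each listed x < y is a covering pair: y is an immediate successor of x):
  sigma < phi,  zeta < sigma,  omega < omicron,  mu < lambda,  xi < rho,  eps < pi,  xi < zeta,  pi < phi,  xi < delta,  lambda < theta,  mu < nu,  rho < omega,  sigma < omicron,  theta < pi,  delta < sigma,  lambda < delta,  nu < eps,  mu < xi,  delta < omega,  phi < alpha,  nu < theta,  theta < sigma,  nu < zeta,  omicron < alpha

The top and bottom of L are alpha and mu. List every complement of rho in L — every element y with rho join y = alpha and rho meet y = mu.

Need y with rho ∨ y = alpha and rho ∧ y = mu.
Checking each element gives: eps, pi.

eps, pi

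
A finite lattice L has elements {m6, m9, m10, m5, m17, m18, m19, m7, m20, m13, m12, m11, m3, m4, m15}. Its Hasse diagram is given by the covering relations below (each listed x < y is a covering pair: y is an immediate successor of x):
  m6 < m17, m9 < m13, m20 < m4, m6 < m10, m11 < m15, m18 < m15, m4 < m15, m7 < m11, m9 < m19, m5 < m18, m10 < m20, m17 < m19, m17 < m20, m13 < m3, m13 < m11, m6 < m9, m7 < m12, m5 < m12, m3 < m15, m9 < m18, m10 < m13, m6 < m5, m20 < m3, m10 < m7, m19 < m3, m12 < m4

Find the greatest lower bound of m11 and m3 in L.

Common lower bounds of {m11, m3}: m10, m13, m6, m9.
The greatest among these is m13.

m13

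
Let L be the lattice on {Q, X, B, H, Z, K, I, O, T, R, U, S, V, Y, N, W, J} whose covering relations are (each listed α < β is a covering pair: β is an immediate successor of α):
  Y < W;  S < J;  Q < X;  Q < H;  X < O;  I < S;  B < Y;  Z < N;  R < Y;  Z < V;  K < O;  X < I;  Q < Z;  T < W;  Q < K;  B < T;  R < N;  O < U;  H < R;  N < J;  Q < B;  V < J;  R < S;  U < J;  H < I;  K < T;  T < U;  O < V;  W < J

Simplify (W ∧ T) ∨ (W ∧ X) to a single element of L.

T

W ∧ T = T
W ∧ X = Q
T ∨ Q = T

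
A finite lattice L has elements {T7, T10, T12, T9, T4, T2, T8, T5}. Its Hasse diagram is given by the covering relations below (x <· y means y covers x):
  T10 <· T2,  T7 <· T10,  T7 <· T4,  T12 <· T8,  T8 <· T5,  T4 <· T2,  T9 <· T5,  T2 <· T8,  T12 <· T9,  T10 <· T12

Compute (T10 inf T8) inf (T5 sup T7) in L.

T10 ∧ T8 = T10
T5 ∨ T7 = T5
T10 ∧ T5 = T10

T10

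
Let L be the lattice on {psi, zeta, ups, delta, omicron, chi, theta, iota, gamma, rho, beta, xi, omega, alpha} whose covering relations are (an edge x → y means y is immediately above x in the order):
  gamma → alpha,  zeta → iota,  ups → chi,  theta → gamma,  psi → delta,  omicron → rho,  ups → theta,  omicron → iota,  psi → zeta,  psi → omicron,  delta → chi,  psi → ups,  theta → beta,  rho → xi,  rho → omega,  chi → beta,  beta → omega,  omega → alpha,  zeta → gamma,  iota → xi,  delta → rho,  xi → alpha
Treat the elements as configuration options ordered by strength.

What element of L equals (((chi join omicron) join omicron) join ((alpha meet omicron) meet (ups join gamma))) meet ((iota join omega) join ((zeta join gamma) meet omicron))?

chi ∨ omicron = omega
omega ∨ omicron = omega
alpha ∧ omicron = omicron
ups ∨ gamma = gamma
omicron ∧ gamma = psi
omega ∨ psi = omega
iota ∨ omega = alpha
zeta ∨ gamma = gamma
gamma ∧ omicron = psi
alpha ∨ psi = alpha
omega ∧ alpha = omega

omega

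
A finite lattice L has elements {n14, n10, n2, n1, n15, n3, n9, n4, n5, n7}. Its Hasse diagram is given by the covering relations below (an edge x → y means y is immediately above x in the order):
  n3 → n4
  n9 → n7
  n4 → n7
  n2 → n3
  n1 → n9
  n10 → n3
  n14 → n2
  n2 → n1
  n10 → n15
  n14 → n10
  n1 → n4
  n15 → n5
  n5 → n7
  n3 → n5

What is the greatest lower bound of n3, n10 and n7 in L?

Common lower bounds of {n3, n10, n7}: n10, n14.
The greatest among these is n10.

n10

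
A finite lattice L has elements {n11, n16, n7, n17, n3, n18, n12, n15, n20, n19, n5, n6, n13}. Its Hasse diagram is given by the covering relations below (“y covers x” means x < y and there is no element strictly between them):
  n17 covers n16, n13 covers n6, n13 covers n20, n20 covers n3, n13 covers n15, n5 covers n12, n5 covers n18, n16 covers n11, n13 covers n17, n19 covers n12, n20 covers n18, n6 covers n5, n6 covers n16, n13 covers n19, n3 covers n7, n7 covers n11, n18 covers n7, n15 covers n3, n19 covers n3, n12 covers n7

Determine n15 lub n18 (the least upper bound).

n13

Common upper bounds of {n15, n18}: n13.
The least among these is n13.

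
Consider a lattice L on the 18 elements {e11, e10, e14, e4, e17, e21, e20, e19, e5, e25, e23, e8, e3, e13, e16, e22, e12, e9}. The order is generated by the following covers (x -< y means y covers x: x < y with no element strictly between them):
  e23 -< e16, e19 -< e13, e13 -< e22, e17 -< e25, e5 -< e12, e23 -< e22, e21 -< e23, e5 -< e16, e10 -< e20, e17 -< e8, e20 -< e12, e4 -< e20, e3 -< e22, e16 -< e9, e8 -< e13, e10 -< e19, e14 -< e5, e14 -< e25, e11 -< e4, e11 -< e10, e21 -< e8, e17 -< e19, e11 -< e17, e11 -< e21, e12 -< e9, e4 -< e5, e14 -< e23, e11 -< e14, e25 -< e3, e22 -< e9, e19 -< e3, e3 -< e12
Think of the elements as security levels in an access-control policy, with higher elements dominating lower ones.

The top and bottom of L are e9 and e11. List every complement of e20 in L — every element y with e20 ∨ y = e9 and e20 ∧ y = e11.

Need y with e20 ∨ y = e9 and e20 ∧ y = e11.
Checking each element gives: e21, e23, e8.

e21, e23, e8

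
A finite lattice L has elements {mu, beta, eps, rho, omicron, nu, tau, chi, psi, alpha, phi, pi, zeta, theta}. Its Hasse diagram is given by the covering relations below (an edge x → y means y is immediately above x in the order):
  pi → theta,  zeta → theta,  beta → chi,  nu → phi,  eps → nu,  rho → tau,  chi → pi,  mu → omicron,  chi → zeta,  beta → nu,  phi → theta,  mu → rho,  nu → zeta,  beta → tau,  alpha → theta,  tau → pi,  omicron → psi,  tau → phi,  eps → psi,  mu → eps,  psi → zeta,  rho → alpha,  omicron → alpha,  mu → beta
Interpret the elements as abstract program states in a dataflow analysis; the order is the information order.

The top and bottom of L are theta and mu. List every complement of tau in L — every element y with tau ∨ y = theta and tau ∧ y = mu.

omicron, psi

Need y with tau ∨ y = theta and tau ∧ y = mu.
Checking each element gives: omicron, psi.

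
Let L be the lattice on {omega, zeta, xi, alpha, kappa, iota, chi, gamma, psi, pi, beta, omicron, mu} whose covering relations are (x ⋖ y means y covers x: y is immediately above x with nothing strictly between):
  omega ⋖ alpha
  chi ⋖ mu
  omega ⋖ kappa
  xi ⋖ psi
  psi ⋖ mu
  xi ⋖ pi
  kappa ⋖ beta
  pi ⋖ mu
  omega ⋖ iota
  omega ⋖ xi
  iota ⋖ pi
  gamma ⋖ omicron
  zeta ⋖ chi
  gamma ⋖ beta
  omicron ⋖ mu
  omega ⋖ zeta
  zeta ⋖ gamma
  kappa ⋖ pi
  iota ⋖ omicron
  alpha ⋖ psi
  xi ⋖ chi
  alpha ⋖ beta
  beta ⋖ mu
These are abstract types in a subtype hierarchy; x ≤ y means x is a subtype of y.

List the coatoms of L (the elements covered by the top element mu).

The coatoms are exactly the elements covered by mu: beta, chi, omicron, pi, psi.

beta, chi, omicron, pi, psi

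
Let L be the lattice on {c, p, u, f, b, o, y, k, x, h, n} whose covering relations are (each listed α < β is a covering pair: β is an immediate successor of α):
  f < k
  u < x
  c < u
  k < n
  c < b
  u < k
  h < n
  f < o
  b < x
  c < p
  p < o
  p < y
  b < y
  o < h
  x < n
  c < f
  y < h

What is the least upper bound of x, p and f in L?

n

Common upper bounds of {x, p, f}: n.
The least among these is n.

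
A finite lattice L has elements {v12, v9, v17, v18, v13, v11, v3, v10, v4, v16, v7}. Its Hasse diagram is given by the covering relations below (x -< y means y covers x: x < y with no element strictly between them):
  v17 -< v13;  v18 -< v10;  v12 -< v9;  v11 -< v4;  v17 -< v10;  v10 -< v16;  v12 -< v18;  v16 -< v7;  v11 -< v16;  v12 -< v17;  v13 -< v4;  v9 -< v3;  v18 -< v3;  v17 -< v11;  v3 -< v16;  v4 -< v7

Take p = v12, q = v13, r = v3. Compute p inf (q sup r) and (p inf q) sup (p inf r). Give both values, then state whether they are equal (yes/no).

q sup r = v7, so p inf (q sup r) = v12 inf v7 = v12.
p inf q = v12 and p inf r = v12, so (p inf q) sup (p inf r) = v12 sup v12 = v12.
Equal: yes.

v12; v12; yes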